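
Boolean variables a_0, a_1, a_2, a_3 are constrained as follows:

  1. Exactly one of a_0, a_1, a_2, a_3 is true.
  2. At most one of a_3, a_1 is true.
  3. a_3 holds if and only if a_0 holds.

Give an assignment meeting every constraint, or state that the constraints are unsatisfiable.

a_0=F, a_1=F, a_2=T, a_3=F

  (1) {a_0, a_1, a_2, a_3}: 1 true — exactly one ✓
  (2) {a_3, a_1}: 0 true — at most one ✓
  (3) a_3=F, a_0=F — same ✓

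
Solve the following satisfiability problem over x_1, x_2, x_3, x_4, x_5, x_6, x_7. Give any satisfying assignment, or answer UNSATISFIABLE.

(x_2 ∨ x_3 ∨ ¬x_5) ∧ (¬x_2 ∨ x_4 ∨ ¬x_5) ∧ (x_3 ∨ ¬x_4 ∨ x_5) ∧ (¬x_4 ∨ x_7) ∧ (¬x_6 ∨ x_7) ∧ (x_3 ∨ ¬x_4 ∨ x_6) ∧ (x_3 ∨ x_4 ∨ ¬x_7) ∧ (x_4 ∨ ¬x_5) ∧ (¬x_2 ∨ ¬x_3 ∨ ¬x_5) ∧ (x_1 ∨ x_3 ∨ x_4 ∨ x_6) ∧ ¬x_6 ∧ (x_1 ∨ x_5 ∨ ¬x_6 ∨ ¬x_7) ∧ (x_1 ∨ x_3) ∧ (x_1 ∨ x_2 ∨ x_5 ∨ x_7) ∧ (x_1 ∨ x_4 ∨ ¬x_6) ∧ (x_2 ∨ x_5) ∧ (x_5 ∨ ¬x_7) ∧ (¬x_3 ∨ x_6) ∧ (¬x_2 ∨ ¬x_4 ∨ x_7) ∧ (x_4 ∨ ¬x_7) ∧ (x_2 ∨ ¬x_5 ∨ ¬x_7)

Unit clause (¬x_6) forces x_6 = False.
In (¬x_3 ∨ x_6) only ¬x_3 is left, so x_3 = False.
In (x_3 ∨ ¬x_4 ∨ x_6) only ¬x_4 is left, so x_4 = False.
In (x_3 ∨ x_4 ∨ ¬x_7) only ¬x_7 is left, so x_7 = False.
In (x_4 ∨ ¬x_5) only ¬x_5 is left, so x_5 = False.
In (x_1 ∨ x_3 ∨ x_4 ∨ x_6) only x_1 is left, so x_1 = True.
In (x_2 ∨ x_5) only x_2 is left, so x_2 = True.
All clauses satisfied.

x_1: True, x_2: True, x_3: False, x_4: False, x_5: False, x_6: False, x_7: False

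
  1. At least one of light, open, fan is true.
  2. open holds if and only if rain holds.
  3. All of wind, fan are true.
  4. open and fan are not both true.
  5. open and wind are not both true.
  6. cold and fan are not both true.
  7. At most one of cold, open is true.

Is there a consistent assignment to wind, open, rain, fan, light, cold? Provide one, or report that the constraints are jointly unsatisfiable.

wind = True, open = False, rain = False, fan = True, light = False, cold = False

  (1) {light, open, fan}: 1 true — at least one ✓
  (2) open=F, rain=F — same ✓
  (3) {wind, fan}: all 2 true ✓
  (4) open=F, fan=T — not both ✓
  (5) open=F, wind=T — not both ✓
  (6) cold=F, fan=T — not both ✓
  (7) {cold, open}: 0 true — at most one ✓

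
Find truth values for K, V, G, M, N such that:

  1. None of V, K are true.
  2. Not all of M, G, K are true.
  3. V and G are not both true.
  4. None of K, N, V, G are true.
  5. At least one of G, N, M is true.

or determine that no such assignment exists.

K = False; V = False; G = False; M = True; N = False

  (1) {V, K}: 0 true — none ✓
  (2) {M, G, K}: 1/3 true — not all ✓
  (3) V=F, G=F — not both ✓
  (4) {K, N, V, G}: 0 true — none ✓
  (5) {G, N, M}: 1 true — at least one ✓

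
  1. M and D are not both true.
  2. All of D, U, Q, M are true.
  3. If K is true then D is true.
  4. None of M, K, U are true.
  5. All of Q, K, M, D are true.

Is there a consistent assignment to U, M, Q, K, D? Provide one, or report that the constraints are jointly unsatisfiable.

No satisfying assignment exists.

Case U = True:
  Constraint (4) is violated (U=T) — contradiction.
Case U = False:
  Constraint (2) is violated (U=F) — contradiction.
Both cases fail — unsatisfiable.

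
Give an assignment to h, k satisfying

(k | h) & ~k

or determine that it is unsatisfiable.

h = True, k = False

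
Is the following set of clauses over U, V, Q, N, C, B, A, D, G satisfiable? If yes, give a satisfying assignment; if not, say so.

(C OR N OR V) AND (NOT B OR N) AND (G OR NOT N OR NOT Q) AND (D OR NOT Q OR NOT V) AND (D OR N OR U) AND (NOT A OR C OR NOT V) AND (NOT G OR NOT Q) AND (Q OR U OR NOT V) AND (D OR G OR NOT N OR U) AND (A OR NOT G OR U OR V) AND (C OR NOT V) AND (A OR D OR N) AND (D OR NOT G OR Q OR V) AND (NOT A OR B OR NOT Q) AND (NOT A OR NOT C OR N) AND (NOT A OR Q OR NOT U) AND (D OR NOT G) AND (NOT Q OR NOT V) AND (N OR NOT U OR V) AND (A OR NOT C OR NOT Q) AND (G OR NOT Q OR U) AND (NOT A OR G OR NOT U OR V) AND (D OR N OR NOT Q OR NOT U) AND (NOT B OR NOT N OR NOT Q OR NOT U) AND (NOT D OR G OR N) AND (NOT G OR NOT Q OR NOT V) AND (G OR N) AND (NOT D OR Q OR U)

Set U = True.
Set V = True.
  then (C OR NOT V) forces C = True.
  then (NOT Q OR NOT V) forces Q = False.
  then (NOT A OR Q OR NOT U) forces A = False.
Set N = True.
Set B = True.
Set D = True.
Set G = True.
All clauses satisfied.

U: True, V: True, Q: False, N: True, C: True, B: True, A: False, D: True, G: True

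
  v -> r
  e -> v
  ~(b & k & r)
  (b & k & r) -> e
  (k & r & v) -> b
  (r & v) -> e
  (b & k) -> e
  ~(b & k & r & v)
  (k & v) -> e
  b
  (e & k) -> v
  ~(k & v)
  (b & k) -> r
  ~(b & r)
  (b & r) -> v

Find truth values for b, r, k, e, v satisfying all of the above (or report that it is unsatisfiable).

b = True, r = False, k = False, e = False, v = False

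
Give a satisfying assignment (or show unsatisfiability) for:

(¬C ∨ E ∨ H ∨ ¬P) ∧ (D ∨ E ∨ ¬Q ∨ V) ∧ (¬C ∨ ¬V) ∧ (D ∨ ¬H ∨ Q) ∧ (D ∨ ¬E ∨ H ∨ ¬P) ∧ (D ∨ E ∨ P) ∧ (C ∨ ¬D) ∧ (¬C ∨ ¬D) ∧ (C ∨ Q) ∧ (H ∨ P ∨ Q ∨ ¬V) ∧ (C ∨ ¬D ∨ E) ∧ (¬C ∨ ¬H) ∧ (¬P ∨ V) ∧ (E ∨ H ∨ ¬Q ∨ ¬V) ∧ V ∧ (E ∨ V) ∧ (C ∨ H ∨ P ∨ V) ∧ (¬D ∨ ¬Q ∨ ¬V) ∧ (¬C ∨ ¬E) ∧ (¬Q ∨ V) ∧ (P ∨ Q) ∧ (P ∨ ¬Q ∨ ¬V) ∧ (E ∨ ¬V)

Unit clause (V) forces V = True.
In (E ∨ ¬V) only E is left, so E = True.
In (¬C ∨ ¬V) only ¬C is left, so C = False.
In (C ∨ ¬D) only ¬D is left, so D = False.
In (C ∨ Q) only Q is left, so Q = True.
In (P ∨ ¬Q ∨ ¬V) only P is left, so P = True.
In (D ∨ ¬E ∨ H ∨ ¬P) only H is left, so H = True.
All clauses satisfied.

Q = True; H = True; V = True; D = False; P = True; E = True; C = False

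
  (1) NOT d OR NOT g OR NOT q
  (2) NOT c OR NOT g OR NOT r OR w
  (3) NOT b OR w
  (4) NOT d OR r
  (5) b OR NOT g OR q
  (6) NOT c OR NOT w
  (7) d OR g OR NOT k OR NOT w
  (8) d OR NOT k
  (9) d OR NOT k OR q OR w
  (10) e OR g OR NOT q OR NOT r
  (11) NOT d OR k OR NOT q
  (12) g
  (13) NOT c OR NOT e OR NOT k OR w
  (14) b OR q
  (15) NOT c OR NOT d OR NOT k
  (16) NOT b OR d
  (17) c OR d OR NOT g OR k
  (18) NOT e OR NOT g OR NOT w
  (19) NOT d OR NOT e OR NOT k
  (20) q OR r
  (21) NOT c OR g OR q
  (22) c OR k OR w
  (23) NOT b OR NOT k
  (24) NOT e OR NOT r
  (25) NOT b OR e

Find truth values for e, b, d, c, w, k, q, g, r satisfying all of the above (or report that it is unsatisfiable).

e=T; b=F; d=F; c=T; w=F; k=F; q=T; g=T; r=F

Unit clause (g) forces g = True.
Set e = True.
  then (NOT e OR NOT g OR NOT w) forces w = False.
  then (NOT e OR NOT r) forces r = False.
  then (NOT b OR w) forces b = False.
  then (NOT d OR r) forces d = False.
  then (b OR NOT g OR q) forces q = True.
  then (d OR NOT k) forces k = False.
  then (c OR d OR NOT g OR k) forces c = True.
All clauses satisfied.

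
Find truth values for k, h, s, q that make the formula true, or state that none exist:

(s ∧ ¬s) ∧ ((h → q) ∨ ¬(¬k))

Case s = True: the conjunct ¬s is False.
Case s = False: the conjunct s is False.
Both cases fail — unsatisfiable.

Unsatisfiable — no assignment works.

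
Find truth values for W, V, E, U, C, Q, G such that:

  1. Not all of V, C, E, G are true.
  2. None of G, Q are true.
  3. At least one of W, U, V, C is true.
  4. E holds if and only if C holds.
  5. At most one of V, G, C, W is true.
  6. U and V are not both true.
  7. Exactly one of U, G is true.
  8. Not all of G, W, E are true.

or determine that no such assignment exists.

W = False; V = False; E = False; U = True; C = False; Q = False; G = False

  (1) {V, C, E, G}: 0/4 true — not all ✓
  (2) {G, Q}: 0 true — none ✓
  (3) {W, U, V, C}: 1 true — at least one ✓
  (4) E=F, C=F — same ✓
  (5) {V, G, C, W}: 0 true — at most one ✓
  (6) U=T, V=F — not both ✓
  (7) {U, G}: 1 true — exactly one ✓
  (8) {G, W, E}: 0/3 true — not all ✓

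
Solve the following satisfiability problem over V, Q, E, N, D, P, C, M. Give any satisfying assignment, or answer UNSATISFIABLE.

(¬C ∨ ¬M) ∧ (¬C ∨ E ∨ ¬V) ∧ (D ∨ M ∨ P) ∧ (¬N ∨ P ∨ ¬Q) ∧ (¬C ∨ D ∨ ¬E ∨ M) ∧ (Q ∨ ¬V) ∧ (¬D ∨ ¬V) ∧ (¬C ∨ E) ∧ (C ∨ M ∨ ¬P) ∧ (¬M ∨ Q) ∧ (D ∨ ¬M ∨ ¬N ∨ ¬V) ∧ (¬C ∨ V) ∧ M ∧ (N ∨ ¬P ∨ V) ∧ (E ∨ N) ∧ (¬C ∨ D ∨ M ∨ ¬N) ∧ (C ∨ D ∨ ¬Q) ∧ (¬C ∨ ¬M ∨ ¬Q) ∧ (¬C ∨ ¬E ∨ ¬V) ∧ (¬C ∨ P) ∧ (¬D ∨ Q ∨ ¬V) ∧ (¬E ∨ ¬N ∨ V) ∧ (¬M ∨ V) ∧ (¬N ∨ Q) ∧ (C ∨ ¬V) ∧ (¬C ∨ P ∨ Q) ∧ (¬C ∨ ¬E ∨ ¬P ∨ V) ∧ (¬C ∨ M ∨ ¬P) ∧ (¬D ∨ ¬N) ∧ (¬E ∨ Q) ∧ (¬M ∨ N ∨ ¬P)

Unsatisfiable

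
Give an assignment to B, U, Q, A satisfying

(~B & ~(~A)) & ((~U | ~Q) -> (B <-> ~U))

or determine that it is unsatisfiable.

B: False, U: True, Q: True, A: True

  ~B & ~(~A) = True
    ~B = True
    ~(~A) = True
      ~A = False
  (~U | ~Q) -> (B <-> ~U) = True
    ~U | ~Q = False
      ~U = False
      ~Q = False
    B <-> ~U = True
      ~U = False
Both conjuncts True, so the formula holds.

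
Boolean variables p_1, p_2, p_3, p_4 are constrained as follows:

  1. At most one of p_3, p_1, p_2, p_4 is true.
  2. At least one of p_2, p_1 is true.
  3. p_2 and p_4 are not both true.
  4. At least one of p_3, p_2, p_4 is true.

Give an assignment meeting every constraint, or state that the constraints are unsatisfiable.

p_1=F, p_2=T, p_3=F, p_4=F

  (1) {p_3, p_1, p_2, p_4}: 1 true — at most one ✓
  (2) {p_2, p_1}: 1 true — at least one ✓
  (3) p_2=T, p_4=F — not both ✓
  (4) {p_3, p_2, p_4}: 1 true — at least one ✓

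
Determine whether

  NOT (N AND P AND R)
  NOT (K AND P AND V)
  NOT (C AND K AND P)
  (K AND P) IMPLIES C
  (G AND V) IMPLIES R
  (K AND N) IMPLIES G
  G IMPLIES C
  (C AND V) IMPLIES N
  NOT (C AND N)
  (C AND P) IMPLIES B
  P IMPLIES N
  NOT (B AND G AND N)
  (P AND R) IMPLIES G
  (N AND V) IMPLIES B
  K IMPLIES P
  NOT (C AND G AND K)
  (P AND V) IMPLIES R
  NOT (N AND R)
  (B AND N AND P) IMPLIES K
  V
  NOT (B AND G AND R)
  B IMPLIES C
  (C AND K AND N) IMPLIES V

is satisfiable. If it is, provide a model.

B: False, G: False, V: True, C: False, R: True, P: False, N: False, K: False

Unit clause (V) forces V = True.
Try B = True:
  (NOT B OR C) forces C = True.
  (NOT C OR NOT N) forces N = False.
  clause (NOT C OR N OR NOT V) is falsified — backtrack.
So B = False.
  then (B OR NOT N OR NOT V) forces N = False.
  then (NOT C OR N OR NOT V) forces C = False.
  then (N OR NOT P) forces P = False.
  then (NOT K OR P) forces K = False.
  then (C OR NOT G) forces G = False.
Set R = True.
All clauses satisfied.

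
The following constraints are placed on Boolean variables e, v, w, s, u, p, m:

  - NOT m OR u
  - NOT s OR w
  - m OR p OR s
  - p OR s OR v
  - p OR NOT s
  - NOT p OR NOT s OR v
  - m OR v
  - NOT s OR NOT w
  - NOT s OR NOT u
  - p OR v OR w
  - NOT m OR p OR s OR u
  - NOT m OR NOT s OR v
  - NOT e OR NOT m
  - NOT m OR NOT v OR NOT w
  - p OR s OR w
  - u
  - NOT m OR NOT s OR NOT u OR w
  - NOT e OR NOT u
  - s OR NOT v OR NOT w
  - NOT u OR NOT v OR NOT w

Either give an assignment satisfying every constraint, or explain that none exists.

Unit clause (u) forces u = True.
In (NOT e OR NOT u) only NOT e is left, so e = False.
In (NOT s OR NOT u) only NOT s is left, so s = False.
Set v = True.
  then (s OR NOT v OR NOT w) forces w = False.
  then (p OR s OR w) forces p = True.
Set m = True.
All clauses satisfied.

e: False; v: True; w: False; s: False; u: True; p: True; m: True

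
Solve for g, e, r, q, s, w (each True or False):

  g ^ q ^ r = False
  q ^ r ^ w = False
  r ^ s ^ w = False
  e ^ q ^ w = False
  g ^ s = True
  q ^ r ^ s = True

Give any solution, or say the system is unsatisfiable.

g=T, e=T, r=T, q=F, s=F, w=T

g ^ q ^ r = T ^ F ^ T = False ✓
q ^ r ^ w = F ^ T ^ T = False ✓
r ^ s ^ w = T ^ F ^ T = False ✓
e ^ q ^ w = T ^ F ^ T = False ✓
g ^ s = T ^ F = True ✓
q ^ r ^ s = F ^ T ^ F = True ✓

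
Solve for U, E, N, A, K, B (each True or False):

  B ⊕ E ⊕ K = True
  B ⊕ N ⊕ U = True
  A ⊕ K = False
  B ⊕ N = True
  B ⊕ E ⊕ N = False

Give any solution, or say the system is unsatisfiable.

U = False, E = True, N = True, A = False, K = False, B = False

B ⊕ E ⊕ K = F ⊕ T ⊕ F = True ✓
B ⊕ N ⊕ U = F ⊕ T ⊕ F = True ✓
A ⊕ K = F ⊕ F = False ✓
B ⊕ N = F ⊕ T = True ✓
B ⊕ E ⊕ N = F ⊕ T ⊕ T = False ✓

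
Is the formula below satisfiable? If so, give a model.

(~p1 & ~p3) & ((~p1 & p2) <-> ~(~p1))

p1 = False, p2 = False, p3 = False

  ~p1 & ~p3 = True
    ~p1 = True
    ~p3 = True
  (~p1 & p2) <-> ~(~p1) = True
    ~p1 & p2 = False
      ~p1 = True
    ~(~p1) = False
      ~p1 = True
Both conjuncts True, so the formula holds.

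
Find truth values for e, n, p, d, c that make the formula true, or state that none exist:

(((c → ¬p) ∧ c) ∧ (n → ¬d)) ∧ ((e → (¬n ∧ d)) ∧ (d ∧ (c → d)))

e = True, n = False, p = False, d = True, c = True

  ((c → ¬p) ∧ c) ∧ (n → ¬d) = True
    (c → ¬p) ∧ c = True
      c → ¬p = True
        ¬p = True
    n → ¬d = True
      ¬d = False
  (e → (¬n ∧ d)) ∧ (d ∧ (c → d)) = True
    e → (¬n ∧ d) = True
      ¬n ∧ d = True
        ¬n = True
    d ∧ (c → d) = True
      c → d = True
Both conjuncts True, so the formula holds.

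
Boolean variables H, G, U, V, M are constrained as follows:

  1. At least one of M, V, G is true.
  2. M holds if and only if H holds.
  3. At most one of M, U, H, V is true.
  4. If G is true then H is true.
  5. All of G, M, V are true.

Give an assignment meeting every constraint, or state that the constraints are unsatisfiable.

Case M = True:
  (2) with M=T forces H = True.
  Constraint (3) is violated (M=T, H=T) — contradiction.
Case M = False:
  Constraint (5) is violated (M=F) — contradiction.
Both cases fail — unsatisfiable.

The formula is unsatisfiable.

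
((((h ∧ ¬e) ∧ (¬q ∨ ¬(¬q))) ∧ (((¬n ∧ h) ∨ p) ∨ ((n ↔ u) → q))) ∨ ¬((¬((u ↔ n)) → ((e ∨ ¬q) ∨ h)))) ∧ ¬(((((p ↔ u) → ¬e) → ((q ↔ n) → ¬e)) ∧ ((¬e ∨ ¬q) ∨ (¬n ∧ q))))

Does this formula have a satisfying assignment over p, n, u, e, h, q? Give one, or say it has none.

UNSATISFIABLE

Case e = True: the conjunct (((h ∧ ¬e) ∧ (¬q ∨ ¬(¬q))) ∧ (((¬n ∧ h) ∨ p) ∨ ((n ↔ u) → q))) ∨ ¬((¬((u ↔ n)) → ((e ∨ ¬q) ∨ h))) becomes (False ∧ (((¬n ∧ h) ∨ p) ∨ ((n ↔ u) → q))) ∨ ¬True = False.
Case e = False: the conjunct ¬(((((p ↔ u) → ¬e) → ((q ↔ n) → ¬e)) ∧ ((¬e ∨ ¬q) ∨ (¬n ∧ q)))) becomes ¬((True ∧ True)) = False.
Both cases fail — unsatisfiable.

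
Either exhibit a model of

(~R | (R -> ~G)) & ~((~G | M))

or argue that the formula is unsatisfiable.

M = False, R = False, G = True

  ~R | (R -> ~G) = True
    ~R = True
    R -> ~G = True
      ~G = False
  ~((~G | M)) = True
    ~G | M = False
      ~G = False
Both conjuncts True, so the formula holds.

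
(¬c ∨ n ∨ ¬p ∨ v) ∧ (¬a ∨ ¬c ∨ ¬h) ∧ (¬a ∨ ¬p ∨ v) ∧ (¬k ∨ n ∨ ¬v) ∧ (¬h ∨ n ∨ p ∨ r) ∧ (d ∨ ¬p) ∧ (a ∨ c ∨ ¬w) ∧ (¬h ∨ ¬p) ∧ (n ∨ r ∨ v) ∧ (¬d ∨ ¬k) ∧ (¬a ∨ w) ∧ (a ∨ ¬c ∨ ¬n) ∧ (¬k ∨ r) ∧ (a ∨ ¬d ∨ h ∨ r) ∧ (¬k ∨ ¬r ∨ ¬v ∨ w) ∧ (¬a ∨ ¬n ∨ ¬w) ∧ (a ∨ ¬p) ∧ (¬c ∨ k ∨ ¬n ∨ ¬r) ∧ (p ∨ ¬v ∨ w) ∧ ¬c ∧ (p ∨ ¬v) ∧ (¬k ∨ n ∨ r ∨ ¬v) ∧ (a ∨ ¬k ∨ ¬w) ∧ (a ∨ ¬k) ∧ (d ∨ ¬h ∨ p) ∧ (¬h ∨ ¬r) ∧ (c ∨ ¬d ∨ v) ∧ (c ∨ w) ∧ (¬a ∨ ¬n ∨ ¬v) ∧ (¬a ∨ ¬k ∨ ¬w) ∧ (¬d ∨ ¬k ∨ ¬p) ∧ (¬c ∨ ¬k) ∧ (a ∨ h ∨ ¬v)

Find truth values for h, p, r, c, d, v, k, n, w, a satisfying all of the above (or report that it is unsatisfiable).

Unit clause (¬c) forces c = False.
In (c ∨ w) only w is left, so w = True.
In (a ∨ c ∨ ¬w) only a is left, so a = True.
In (¬a ∨ ¬n ∨ ¬w) only ¬n is left, so n = False.
In (¬a ∨ ¬k ∨ ¬w) only ¬k is left, so k = False.
Set h = False.
Set p = False.
  then (p ∨ ¬v) forces v = False.
  then (c ∨ ¬d ∨ v) forces d = False.
  then (n ∨ r ∨ v) forces r = True.
All clauses satisfied.

h=F, p=F, r=T, c=F, d=F, v=F, k=F, n=F, w=T, a=T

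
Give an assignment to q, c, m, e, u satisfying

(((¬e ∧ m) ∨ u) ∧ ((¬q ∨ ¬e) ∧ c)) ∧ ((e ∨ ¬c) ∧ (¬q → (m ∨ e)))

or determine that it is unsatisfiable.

q = False, c = True, m = False, e = True, u = True

  ((¬e ∧ m) ∨ u) ∧ ((¬q ∨ ¬e) ∧ c) = True
    (¬e ∧ m) ∨ u = True
      ¬e ∧ m = False
        ¬e = False
    (¬q ∨ ¬e) ∧ c = True
      ¬q ∨ ¬e = True
        ¬q = True
        ¬e = False
  (e ∨ ¬c) ∧ (¬q → (m ∨ e)) = True
    e ∨ ¬c = True
      ¬c = False
    ¬q → (m ∨ e) = True
      ¬q = True
      m ∨ e = True
Both conjuncts True, so the formula holds.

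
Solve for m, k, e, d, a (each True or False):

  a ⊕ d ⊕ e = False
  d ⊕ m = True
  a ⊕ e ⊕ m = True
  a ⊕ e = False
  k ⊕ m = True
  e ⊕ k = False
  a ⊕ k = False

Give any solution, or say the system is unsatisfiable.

m: True; k: False; e: False; d: False; a: False

a ⊕ d ⊕ e = F ⊕ F ⊕ F = False ✓
d ⊕ m = F ⊕ T = True ✓
a ⊕ e ⊕ m = F ⊕ F ⊕ T = True ✓
a ⊕ e = F ⊕ F = False ✓
k ⊕ m = F ⊕ T = True ✓
e ⊕ k = F ⊕ F = False ✓
a ⊕ k = F ⊕ F = False ✓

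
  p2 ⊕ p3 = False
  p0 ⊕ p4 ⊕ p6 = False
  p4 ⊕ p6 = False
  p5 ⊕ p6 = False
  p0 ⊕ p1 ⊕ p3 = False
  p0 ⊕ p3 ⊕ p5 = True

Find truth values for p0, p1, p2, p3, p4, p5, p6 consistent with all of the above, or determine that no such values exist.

p0 = False, p1 = False, p2 = False, p3 = False, p4 = True, p5 = True, p6 = True

p2 ⊕ p3 = F ⊕ F = False ✓
p0 ⊕ p4 ⊕ p6 = F ⊕ T ⊕ T = False ✓
p4 ⊕ p6 = T ⊕ T = False ✓
p5 ⊕ p6 = T ⊕ T = False ✓
p0 ⊕ p1 ⊕ p3 = F ⊕ F ⊕ F = False ✓
p0 ⊕ p3 ⊕ p5 = F ⊕ F ⊕ T = True ✓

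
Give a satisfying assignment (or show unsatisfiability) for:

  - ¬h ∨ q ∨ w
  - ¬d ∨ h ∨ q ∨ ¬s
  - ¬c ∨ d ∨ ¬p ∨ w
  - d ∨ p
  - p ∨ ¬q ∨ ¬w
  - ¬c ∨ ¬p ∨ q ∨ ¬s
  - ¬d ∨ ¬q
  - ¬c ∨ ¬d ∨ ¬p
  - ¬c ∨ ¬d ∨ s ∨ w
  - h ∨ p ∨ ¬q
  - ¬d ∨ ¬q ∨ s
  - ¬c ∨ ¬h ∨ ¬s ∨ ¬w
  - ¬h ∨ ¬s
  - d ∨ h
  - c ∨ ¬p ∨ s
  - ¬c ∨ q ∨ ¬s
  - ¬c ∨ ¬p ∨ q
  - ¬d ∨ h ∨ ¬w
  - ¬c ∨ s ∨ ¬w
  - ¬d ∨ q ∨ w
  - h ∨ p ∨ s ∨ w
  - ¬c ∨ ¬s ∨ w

s = False; p = False; c = False; h = True; w = True; q = False; d = True

Set s = False.
Set p = False.
  then (d ∨ p) forces d = True.
  then (¬d ∨ ¬q) forces q = False.
  then (¬d ∨ q ∨ w) forces w = True.
  then (¬d ∨ h ∨ ¬w) forces h = True.
  then (¬c ∨ s ∨ ¬w) forces c = False.
All clauses satisfied.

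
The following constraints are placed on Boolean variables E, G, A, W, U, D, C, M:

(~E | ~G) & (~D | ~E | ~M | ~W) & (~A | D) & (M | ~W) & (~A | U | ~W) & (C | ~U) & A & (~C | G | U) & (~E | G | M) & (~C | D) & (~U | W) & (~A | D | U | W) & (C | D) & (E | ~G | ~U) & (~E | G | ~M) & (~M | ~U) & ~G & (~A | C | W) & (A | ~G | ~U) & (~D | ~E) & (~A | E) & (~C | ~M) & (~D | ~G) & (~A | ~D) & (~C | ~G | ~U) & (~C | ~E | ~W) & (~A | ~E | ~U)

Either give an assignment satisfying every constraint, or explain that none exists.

The formula is unsatisfiable.

Case A = True:
  (~A | D) forces D = True.
  Clause (~A | ~D) is falsified — contradiction.
Case A = False:
  Clause (A) is falsified — contradiction.
Both cases fail, so the formula is unsatisfiable.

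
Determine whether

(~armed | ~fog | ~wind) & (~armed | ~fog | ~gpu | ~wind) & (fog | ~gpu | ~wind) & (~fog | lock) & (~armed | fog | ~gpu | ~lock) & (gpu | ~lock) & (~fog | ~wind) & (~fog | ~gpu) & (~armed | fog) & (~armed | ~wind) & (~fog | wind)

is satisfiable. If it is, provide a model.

Try armed = True:
  (~armed | fog) forces fog = True.
  (~armed | ~fog | ~wind) forces wind = False.
  clause (~fog | wind) is falsified — backtrack.
So armed = False.
Set wind = True.
  then (~fog | ~wind) forces fog = False.
  then (fog | ~gpu | ~wind) forces gpu = False.
  then (gpu | ~lock) forces lock = False.
All clauses satisfied.

armed = False, wind = True, gpu = False, fog = False, lock = False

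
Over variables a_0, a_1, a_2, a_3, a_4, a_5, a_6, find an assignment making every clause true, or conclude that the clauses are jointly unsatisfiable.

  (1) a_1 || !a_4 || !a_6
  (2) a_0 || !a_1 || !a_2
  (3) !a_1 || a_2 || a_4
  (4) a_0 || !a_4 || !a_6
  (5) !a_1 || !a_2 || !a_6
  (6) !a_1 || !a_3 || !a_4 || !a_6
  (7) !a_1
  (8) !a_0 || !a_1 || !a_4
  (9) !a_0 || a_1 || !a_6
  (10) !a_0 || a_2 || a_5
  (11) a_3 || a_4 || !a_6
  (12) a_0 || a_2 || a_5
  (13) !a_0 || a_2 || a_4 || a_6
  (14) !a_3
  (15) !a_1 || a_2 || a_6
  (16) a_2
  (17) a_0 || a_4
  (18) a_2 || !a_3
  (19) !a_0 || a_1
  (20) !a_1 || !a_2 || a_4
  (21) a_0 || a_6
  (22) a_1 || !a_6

Case a_1 = True:
  Clause (!a_1) is falsified — contradiction.
Case a_1 = False:
  (!a_3) forces a_3 = False.
  (a_2) forces a_2 = True.
  (!a_0 || a_1) forces a_0 = False.
  (a_0 || a_4) forces a_4 = True.
  (a_1 || !a_4 || !a_6) forces a_6 = False.
  Clause (a_0 || a_6) is falsified — contradiction.
Both cases fail, so the formula is unsatisfiable.

The formula is unsatisfiable.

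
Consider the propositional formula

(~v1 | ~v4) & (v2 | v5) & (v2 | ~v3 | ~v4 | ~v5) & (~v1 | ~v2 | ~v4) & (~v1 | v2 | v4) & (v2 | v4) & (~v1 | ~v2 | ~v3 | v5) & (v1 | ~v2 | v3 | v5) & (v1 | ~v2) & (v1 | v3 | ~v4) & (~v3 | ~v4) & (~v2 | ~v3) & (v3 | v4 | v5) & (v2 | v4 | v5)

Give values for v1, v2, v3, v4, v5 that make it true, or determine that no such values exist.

v1=T, v2=T, v3=F, v4=F, v5=T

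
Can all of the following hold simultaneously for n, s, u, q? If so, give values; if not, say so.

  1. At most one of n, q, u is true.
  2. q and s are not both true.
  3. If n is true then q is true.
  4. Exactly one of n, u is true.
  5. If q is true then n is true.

n: False; s: False; u: True; q: False

  (1) {n, q, u}: 1 true — at most one ✓
  (2) q=F, s=F — not both ✓
  (3) n=F ⇒ q: vacuous ✓
  (4) {n, u}: 1 true — exactly one ✓
  (5) q=F ⇒ n: vacuous ✓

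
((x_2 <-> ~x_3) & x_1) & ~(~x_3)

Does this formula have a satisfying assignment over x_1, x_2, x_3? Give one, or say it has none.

x_1 = True; x_2 = False; x_3 = True

  (x_2 <-> ~x_3) & x_1 = True
    x_2 <-> ~x_3 = True
      ~x_3 = False
  ~(~x_3) = True
    ~x_3 = False
Both conjuncts True, so the formula holds.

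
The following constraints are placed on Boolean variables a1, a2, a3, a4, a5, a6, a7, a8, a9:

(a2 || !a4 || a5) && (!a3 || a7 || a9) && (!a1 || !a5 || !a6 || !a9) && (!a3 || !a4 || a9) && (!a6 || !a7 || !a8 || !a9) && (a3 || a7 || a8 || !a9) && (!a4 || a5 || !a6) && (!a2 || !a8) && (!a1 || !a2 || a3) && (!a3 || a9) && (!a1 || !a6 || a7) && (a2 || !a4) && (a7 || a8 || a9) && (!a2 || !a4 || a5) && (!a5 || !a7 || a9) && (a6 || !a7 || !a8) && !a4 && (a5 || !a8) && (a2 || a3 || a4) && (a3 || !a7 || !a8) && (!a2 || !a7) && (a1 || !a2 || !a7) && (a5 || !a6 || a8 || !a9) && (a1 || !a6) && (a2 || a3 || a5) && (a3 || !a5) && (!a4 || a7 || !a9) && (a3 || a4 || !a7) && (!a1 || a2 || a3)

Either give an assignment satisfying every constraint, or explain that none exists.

a1: False; a2: True; a3: True; a4: False; a5: True; a6: False; a7: False; a8: False; a9: True

Unit clause (!a4) forces a4 = False.
Set a1 = False.
  then (a1 || !a6) forces a6 = False.
Set a2 = True.
  then (!a2 || !a8) forces a8 = False.
  then (!a2 || !a7) forces a7 = False.
  then (a7 || a8 || a9) forces a9 = True.
  then (a3 || a7 || a8 || !a9) forces a3 = True.
Set a5 = True.
All clauses satisfied.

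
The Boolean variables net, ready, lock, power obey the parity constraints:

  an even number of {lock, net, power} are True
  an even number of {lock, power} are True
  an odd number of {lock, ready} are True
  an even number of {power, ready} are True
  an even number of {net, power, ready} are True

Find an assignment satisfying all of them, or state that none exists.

The formula is unsatisfiable.

Adding constraints 2, 3, 4 mod 2: every variable appears an even number of times on the left, so the left side is 0.
But the right sides sum to 1 (mod 2). 0 ≠ 1 — the system is inconsistent.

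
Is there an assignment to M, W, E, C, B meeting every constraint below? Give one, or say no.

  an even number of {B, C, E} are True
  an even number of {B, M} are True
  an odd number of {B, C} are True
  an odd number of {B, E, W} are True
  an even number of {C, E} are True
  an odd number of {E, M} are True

M = False; W = False; E = True; C = True; B = False

{B, C, E}: 2 true → even ✓
{B, M}: 0 true → even ✓
{B, C}: 1 true → odd ✓
{B, E, W}: 1 true → odd ✓
{C, E}: 2 true → even ✓
{E, M}: 1 true → odd ✓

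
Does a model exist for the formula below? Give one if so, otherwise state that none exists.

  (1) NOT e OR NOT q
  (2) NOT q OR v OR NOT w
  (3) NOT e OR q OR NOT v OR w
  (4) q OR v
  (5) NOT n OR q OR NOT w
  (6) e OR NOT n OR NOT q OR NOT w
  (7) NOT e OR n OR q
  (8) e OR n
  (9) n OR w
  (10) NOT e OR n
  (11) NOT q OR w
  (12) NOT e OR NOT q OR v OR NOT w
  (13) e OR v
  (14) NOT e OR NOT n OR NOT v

Try n = False:
  (e OR n) forces e = True.
  clause (NOT e OR n) is falsified — backtrack.
So n = True.
Try q = True:
  (NOT e OR NOT q) forces e = False.
  (e OR NOT n OR NOT q OR NOT w) forces w = False.
  clause (NOT q OR w) is falsified — backtrack.
So q = False.
  then (q OR v) forces v = True.
  then (NOT n OR q OR NOT w) forces w = False.
  then (NOT e OR NOT n OR NOT v) forces e = False.
All clauses satisfied.

n = True; q = False; e = False; w = False; v = True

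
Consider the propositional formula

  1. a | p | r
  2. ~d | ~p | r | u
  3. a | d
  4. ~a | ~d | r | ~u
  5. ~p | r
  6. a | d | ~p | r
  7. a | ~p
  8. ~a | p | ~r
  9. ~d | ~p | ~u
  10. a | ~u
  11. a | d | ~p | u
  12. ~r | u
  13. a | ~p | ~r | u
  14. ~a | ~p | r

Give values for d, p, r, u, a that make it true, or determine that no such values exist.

Set d = False.
  then (a | d) forces a = True.
Set p = True.
  then (~p | r) forces r = True.
  then (~r | u) forces u = True.
All clauses satisfied.

d = False, p = True, r = True, u = True, a = True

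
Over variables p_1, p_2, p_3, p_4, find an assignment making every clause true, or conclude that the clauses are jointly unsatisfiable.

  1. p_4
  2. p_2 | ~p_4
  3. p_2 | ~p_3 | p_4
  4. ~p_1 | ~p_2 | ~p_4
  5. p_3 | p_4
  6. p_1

UNSATISFIABLE

Case p_1 = True:
  (p_4) forces p_4 = True.
  (p_2 | ~p_4) forces p_2 = True.
  Clause (~p_1 | ~p_2 | ~p_4) is falsified — contradiction.
Case p_1 = False:
  Clause (p_1) is falsified — contradiction.
Both cases fail, so the formula is unsatisfiable.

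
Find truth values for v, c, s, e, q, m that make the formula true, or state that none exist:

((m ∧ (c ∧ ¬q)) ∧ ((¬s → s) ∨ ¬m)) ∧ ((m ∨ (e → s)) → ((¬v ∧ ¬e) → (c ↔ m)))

v=T, c=T, s=T, e=T, q=F, m=T

  (m ∧ (c ∧ ¬q)) ∧ ((¬s → s) ∨ ¬m) = True
    m ∧ (c ∧ ¬q) = True
      c ∧ ¬q = True
        ¬q = True
    (¬s → s) ∨ ¬m = True
      ¬s → s = True
        ¬s = False
      ¬m = False
  (m ∨ (e → s)) → ((¬v ∧ ¬e) → (c ↔ m)) = True
    m ∨ (e → s) = True
      e → s = True
    (¬v ∧ ¬e) → (c ↔ m) = True
      ¬v ∧ ¬e = False
        ¬v = False
        ¬e = False
      c ↔ m = True
Both conjuncts True, so the formula holds.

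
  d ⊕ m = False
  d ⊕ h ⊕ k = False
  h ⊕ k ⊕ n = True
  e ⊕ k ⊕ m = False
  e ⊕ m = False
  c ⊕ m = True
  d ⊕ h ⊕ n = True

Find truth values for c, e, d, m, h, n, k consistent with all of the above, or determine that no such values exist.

c: True, e: False, d: False, m: False, h: False, n: True, k: False

d ⊕ m = F ⊕ F = False ✓
d ⊕ h ⊕ k = F ⊕ F ⊕ F = False ✓
h ⊕ k ⊕ n = F ⊕ F ⊕ T = True ✓
e ⊕ k ⊕ m = F ⊕ F ⊕ F = False ✓
e ⊕ m = F ⊕ F = False ✓
c ⊕ m = T ⊕ F = True ✓
d ⊕ h ⊕ n = F ⊕ F ⊕ T = True ✓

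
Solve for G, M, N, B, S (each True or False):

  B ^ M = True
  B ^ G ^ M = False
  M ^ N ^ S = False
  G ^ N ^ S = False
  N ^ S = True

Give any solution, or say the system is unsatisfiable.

G: True, M: True, N: True, B: False, S: False

B ^ M = F ^ T = True ✓
B ^ G ^ M = F ^ T ^ T = False ✓
M ^ N ^ S = T ^ T ^ F = False ✓
G ^ N ^ S = T ^ T ^ F = False ✓
N ^ S = T ^ F = True ✓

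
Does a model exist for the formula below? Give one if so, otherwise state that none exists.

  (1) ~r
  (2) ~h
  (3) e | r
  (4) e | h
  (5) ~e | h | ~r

Unit clause (~r) forces r = False.
Unit clause (~h) forces h = False.
In (e | r) only e is left, so e = True.
Check each clause:
  (~r): ~r holds.
  (~h): ~h holds.
  (e | r): e holds.
  (e | h): e holds.
  (~e | h | ~r): ~r holds.
All clauses satisfied.

h = False, r = False, e = True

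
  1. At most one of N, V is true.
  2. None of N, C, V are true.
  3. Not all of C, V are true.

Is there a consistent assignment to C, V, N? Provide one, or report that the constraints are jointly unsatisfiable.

C: False, V: False, N: False

  (1) {N, V}: 0 true — at most one ✓
  (2) {N, C, V}: 0 true — none ✓
  (3) {C, V}: 0/2 true — not all ✓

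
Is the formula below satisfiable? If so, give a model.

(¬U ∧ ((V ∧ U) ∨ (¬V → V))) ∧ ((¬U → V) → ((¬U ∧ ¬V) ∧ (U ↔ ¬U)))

Case V = True: the conjunct (¬U → V) → ((¬U ∧ ¬V) ∧ (U ↔ ¬U)) becomes (¬U → True) → (False ∧ (U ↔ ¬U)) = False.
Case V = False: the conjunct (V ∧ U) ∨ (¬V → V) becomes (False ∧ U) ∨ (True → False) = False.
Both cases fail — unsatisfiable.

No satisfying assignment exists.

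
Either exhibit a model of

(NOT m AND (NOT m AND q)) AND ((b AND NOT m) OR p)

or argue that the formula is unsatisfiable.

b = True; m = False; q = True; p = False

  NOT m AND (NOT m AND q) = True
    NOT m = True
    NOT m AND q = True
      NOT m = True
  (b AND NOT m) OR p = True
    b AND NOT m = True
      NOT m = True
Both conjuncts True, so the formula holds.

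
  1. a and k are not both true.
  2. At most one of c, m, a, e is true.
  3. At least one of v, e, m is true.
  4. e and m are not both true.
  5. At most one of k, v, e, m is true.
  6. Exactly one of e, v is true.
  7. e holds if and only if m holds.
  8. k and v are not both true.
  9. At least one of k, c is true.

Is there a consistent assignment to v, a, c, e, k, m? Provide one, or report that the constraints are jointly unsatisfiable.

v: True; a: False; c: True; e: False; k: False; m: False

  (1) a=F, k=F — not both ✓
  (2) {c, m, a, e}: 1 true — at most one ✓
  (3) {v, e, m}: 1 true — at least one ✓
  (4) e=F, m=F — not both ✓
  (5) {k, v, e, m}: 1 true — at most one ✓
  (6) {e, v}: 1 true — exactly one ✓
  (7) e=F, m=F — same ✓
  (8) k=F, v=T — not both ✓
  (9) {k, c}: 1 true — at least one ✓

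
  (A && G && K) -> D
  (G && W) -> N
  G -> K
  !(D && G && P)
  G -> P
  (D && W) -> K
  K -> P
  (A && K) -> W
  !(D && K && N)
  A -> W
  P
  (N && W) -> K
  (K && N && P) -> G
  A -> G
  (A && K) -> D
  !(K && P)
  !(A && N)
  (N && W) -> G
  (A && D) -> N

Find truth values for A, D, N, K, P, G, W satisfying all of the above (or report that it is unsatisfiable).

A = False; D = True; N = True; K = False; P = True; G = False; W = False

Unit clause (P) forces P = True.
In (!K || !P) only !K is left, so K = False.
In (!G || K) only !G is left, so G = False.
In (!A || G) only !A is left, so A = False.
Set D = True.
  then (!D || K || !W) forces W = False.
Set N = True.
All clauses satisfied.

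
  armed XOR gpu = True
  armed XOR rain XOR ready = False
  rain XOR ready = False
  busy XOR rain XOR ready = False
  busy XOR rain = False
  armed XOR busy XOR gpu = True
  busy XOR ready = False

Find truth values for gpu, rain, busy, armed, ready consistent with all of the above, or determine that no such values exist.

gpu = True; rain = False; busy = False; armed = False; ready = False

armed XOR gpu = F XOR T = True ✓
armed XOR rain XOR ready = F XOR F XOR F = False ✓
rain XOR ready = F XOR F = False ✓
busy XOR rain XOR ready = F XOR F XOR F = False ✓
busy XOR rain = F XOR F = False ✓
armed XOR busy XOR gpu = F XOR F XOR T = True ✓
busy XOR ready = F XOR F = False ✓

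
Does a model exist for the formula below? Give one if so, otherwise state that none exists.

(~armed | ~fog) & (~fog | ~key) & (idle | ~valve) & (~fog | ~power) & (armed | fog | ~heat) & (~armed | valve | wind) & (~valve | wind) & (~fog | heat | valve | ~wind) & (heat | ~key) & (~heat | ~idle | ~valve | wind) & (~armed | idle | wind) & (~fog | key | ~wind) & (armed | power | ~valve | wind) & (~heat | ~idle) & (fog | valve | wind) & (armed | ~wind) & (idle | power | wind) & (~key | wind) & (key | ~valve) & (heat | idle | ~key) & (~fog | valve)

key = False; power = True; armed = True; valve = False; fog = False; wind = True; idle = False; heat = False

Set key = False.
  then (key | ~valve) forces valve = False.
  then (~fog | valve) forces fog = False.
  then (fog | valve | wind) forces wind = True.
  then (armed | ~wind) forces armed = True.
Set power = True.
Set idle = False.
Set heat = False.
All clauses satisfied.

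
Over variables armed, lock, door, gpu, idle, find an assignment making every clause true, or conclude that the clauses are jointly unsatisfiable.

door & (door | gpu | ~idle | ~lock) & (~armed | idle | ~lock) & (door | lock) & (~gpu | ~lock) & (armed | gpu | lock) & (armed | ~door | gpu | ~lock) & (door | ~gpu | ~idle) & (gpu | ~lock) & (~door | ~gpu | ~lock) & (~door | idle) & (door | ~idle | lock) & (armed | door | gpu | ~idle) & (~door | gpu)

Unit clause (door) forces door = True.
In (~door | idle) only idle is left, so idle = True.
In (~door | gpu) only gpu is left, so gpu = True.
In (~gpu | ~lock) only ~lock is left, so lock = False.
Set armed = True.
All clauses satisfied.

armed = True; lock = False; door = True; gpu = True; idle = True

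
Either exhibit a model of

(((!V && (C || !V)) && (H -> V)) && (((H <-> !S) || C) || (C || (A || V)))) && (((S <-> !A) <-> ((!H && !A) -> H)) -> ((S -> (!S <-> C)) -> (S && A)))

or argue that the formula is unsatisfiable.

H=F, S=T, C=F, A=T, V=F

  ((!V && (C || !V)) && (H -> V)) && (((H <-> !S) || C) || (C || (A || V))) = True
    (!V && (C || !V)) && (H -> V) = True
      !V && (C || !V) = True
        !V = True
        C || !V = True
          !V = True
      H -> V = True
    ((H <-> !S) || C) || (C || (A || V)) = True
      (H <-> !S) || C = True
        H <-> !S = True
          !S = False
      C || (A || V) = True
        A || V = True
  ((S <-> !A) <-> ((!H && !A) -> H)) -> ((S -> (!S <-> C)) -> (S && A)) = True
    (S <-> !A) <-> ((!H && !A) -> H) = False
      S <-> !A = False
        !A = False
      (!H && !A) -> H = True
        !H && !A = False
          !H = True
          !A = False
    (S -> (!S <-> C)) -> (S && A) = True
      S -> (!S <-> C) = True
        !S <-> C = True
          !S = False
      S && A = True
Both conjuncts True, so the formula holds.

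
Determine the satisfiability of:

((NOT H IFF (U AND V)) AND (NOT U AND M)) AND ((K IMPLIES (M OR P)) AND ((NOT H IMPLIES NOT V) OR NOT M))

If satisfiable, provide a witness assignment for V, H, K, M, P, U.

V = False, H = True, K = True, M = True, P = False, U = False

  (NOT H IFF (U AND V)) AND (NOT U AND M) = True
    NOT H IFF (U AND V) = True
      NOT H = False
      U AND V = False
    NOT U AND M = True
      NOT U = True
  (K IMPLIES (M OR P)) AND ((NOT H IMPLIES NOT V) OR NOT M) = True
    K IMPLIES (M OR P) = True
      M OR P = True
    (NOT H IMPLIES NOT V) OR NOT M = True
      NOT H IMPLIES NOT V = True
        NOT H = False
        NOT V = True
      NOT M = False
Both conjuncts True, so the formula holds.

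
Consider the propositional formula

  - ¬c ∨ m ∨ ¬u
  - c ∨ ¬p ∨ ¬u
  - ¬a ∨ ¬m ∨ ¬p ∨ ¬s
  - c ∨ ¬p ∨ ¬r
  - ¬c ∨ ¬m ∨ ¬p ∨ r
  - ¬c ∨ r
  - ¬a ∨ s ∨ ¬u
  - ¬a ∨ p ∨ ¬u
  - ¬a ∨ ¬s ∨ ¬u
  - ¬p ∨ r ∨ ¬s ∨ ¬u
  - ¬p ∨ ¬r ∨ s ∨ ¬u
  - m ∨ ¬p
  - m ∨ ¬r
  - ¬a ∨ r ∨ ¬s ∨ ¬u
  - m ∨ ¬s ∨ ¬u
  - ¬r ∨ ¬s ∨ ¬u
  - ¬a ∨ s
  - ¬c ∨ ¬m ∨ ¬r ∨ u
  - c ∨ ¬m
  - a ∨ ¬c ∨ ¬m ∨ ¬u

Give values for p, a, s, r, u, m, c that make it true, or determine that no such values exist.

p: False; a: False; s: False; r: False; u: False; m: False; c: False

Set p = False.
Set a = False.
Set s = False.
Try r = True:
  (m ∨ ¬r) forces m = True.
  (c ∨ ¬m) forces c = True.
  (¬c ∨ ¬m ∨ ¬r ∨ u) forces u = True.
  clause (a ∨ ¬c ∨ ¬m ∨ ¬u) is falsified — backtrack.
So r = False.
  then (¬c ∨ r) forces c = False.
  then (c ∨ ¬m) forces m = False.
Set u = False.
All clauses satisfied.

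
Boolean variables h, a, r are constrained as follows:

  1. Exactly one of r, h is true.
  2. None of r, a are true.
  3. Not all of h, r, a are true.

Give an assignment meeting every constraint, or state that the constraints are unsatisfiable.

h = True, a = False, r = False

  (1) {r, h}: 1 true — exactly one ✓
  (2) {r, a}: 0 true — none ✓
  (3) {h, r, a}: 1/3 true — not all ✓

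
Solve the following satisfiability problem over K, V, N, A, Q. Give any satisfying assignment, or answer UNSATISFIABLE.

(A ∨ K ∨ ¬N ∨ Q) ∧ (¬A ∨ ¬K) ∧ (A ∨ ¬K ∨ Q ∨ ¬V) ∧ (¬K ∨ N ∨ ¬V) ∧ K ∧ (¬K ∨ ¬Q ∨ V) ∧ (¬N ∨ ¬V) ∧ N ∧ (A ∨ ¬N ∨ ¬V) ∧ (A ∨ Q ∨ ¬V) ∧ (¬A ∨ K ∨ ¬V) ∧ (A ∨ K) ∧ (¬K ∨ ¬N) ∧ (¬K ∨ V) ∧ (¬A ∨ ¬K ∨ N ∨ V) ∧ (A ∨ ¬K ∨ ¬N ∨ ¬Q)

Unsatisfiable — no assignment works.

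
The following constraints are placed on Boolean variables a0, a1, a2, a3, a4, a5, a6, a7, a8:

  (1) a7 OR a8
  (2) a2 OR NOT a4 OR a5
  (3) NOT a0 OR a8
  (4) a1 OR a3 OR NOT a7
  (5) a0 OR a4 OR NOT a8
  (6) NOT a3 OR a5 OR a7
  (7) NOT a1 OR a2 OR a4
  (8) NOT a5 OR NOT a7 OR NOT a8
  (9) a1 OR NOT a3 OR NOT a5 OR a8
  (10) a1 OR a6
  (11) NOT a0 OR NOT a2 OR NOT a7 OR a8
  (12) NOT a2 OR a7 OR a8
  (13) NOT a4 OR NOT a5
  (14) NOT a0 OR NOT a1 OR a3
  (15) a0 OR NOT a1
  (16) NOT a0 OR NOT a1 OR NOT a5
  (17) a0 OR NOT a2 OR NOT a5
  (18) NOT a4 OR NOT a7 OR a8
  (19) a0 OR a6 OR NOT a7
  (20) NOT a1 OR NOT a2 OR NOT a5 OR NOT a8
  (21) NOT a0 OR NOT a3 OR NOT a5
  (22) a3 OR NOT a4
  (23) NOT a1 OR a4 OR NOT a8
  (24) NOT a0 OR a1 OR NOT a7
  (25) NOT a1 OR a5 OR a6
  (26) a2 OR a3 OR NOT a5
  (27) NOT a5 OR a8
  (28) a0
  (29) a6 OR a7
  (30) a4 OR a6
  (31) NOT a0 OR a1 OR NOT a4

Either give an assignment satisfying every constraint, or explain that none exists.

a0=T, a1=T, a2=T, a3=T, a4=T, a5=F, a6=T, a7=T, a8=T

Unit clause (a0) forces a0 = True.
In (NOT a0 OR a8) only a8 is left, so a8 = True.
Set a1 = True.
  then (NOT a0 OR NOT a1 OR a3) forces a3 = True.
  then (NOT a0 OR NOT a1 OR NOT a5) forces a5 = False.
  then (NOT a1 OR a4 OR NOT a8) forces a4 = True.
  then (NOT a1 OR a5 OR a6) forces a6 = True.
  then (a2 OR NOT a4 OR a5) forces a2 = True.
  then (NOT a3 OR a5 OR a7) forces a7 = True.
All clauses satisfied.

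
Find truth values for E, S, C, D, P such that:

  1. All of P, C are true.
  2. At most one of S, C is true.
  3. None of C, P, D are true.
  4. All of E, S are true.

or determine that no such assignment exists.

Case C = True:
  Constraint (3) is violated (C=T) — contradiction.
Case C = False:
  Constraint (1) is violated (C=F) — contradiction.
Both cases fail — unsatisfiable.

No satisfying assignment exists.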